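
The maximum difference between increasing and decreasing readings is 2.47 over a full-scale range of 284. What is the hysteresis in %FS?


Hysteresis = (max difference / full scale) * 100%.
H = (2.47 / 284) * 100
H = 0.87 %FS

0.87 %FS


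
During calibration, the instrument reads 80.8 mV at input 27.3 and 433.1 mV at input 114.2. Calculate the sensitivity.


Sensitivity = (y2 - y1) / (x2 - x1).
S = (433.1 - 80.8) / (114.2 - 27.3)
S = 352.3 / 86.9
S = 4.0541 mV/unit

4.0541 mV/unit


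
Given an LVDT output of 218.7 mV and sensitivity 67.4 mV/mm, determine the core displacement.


Displacement = Vout / sensitivity.
d = 218.7 / 67.4
d = 3.245 mm

3.245 mm


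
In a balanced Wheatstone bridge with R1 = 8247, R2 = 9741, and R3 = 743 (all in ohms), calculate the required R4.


At balance: R1*R4 = R2*R3, so R4 = R2*R3/R1.
R4 = 9741 * 743 / 8247
R4 = 7237563 / 8247
R4 = 877.6 ohm

877.6 ohm


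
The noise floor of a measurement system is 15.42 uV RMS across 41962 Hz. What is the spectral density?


Noise spectral density = Vrms / sqrt(BW).
NSD = 15.42 / sqrt(41962)
NSD = 15.42 / 204.8463
NSD = 0.0753 uV/sqrt(Hz)

0.0753 uV/sqrt(Hz)


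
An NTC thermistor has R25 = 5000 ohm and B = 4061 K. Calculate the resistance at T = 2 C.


NTC thermistor equation: Rt = R25 * exp(B * (1/T - 1/T25)).
T in Kelvin: 275.15 K, T25 = 298.15 K
1/T - 1/T25 = 1/275.15 - 1/298.15 = 0.00028036
B * (1/T - 1/T25) = 4061 * 0.00028036 = 1.1386
Rt = 5000 * exp(1.1386) = 15611.4 ohm

15611.4 ohm


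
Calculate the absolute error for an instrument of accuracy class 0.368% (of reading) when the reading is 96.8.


Absolute error = (accuracy% / 100) * reading.
Error = (0.368 / 100) * 96.8
Error = 0.00368 * 96.8
Error = 0.3562

0.3562


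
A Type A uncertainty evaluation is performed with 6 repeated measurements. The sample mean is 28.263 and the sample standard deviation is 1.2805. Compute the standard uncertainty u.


The standard uncertainty for Type A evaluation is u = s / sqrt(n).
u = 1.2805 / sqrt(6)
u = 1.2805 / 2.4495
u = 0.5228

0.5228


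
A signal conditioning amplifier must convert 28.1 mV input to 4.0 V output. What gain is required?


Gain = Vout / Vin (converting to same units).
G = 4.0 V / 28.1 mV
G = 4000.0 mV / 28.1 mV
G = 142.35

142.35


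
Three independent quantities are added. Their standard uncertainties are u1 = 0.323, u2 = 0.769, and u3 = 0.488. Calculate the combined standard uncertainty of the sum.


For a sum of independent quantities, uc = sqrt(u1^2 + u2^2 + u3^2).
uc = sqrt(0.323^2 + 0.769^2 + 0.488^2)
uc = sqrt(0.104329 + 0.591361 + 0.238144)
uc = 0.9664

0.9664


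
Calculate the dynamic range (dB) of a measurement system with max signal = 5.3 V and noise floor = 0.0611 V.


Dynamic range = 20 * log10(Vmax / Vnoise).
DR = 20 * log10(5.3 / 0.0611)
DR = 20 * log10(86.74)
DR = 38.76 dB

38.76 dB


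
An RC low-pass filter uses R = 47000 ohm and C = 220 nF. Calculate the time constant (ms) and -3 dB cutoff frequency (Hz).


Time constant: tau = R * C.
tau = 47000 * 2.20e-07 = 0.01034 s
tau = 10.34 ms
Cutoff frequency: fc = 1 / (2*pi*R*C).
fc = 1 / (2*pi*0.01034) = 15.39 Hz

tau = 10.34 ms, fc = 15.39 Hz


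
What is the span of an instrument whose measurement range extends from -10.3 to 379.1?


Span = upper range - lower range.
Span = 379.1 - (-10.3)
Span = 389.4

389.4


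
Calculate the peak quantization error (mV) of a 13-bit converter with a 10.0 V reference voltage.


The maximum quantization error is +/- LSB/2.
LSB = Vref / 2^n = 10.0 / 8192 = 0.0012207 V
Max error = LSB / 2 = 0.0012207 / 2 = 0.00061035 V
Max error = 0.6104 mV

0.6104 mV


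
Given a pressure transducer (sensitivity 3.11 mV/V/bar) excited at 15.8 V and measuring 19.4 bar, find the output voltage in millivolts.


Output = sensitivity * Vex * P.
Vout = 3.11 * 15.8 * 19.4
Vout = 49.138 * 19.4
Vout = 953.28 mV

953.28 mV


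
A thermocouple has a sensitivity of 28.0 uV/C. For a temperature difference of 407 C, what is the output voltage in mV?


The thermocouple output V = sensitivity * dT.
V = 28.0 uV/C * 407 C
V = 11396.0 uV
V = 11.396 mV

11.396 mV


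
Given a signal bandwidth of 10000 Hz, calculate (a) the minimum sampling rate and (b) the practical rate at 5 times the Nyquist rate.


By Nyquist theorem, fs_min = 2 * fmax.
fs_min = 2 * 10000 = 20000 Hz
Practical rate = 5 * fs_min = 5 * 20000 = 100000 Hz

fs_min = 20000 Hz, fs_practical = 100000 Hz


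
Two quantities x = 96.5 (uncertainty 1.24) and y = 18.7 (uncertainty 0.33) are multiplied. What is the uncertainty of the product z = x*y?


For a product z = x*y, the relative uncertainty is:
uz/z = sqrt((ux/x)^2 + (uy/y)^2)
Relative uncertainties: ux/x = 1.24/96.5 = 0.01285
uy/y = 0.33/18.7 = 0.017647
z = 96.5 * 18.7 = 1804.5
uz = 1804.5 * sqrt(0.01285^2 + 0.017647^2) = 39.393

39.393


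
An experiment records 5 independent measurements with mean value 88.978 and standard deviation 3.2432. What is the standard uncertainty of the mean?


The standard uncertainty for Type A evaluation is u = s / sqrt(n).
u = 3.2432 / sqrt(5)
u = 3.2432 / 2.2361
u = 1.4504

1.4504


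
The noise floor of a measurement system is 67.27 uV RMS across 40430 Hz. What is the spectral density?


Noise spectral density = Vrms / sqrt(BW).
NSD = 67.27 / sqrt(40430)
NSD = 67.27 / 201.0721
NSD = 0.3346 uV/sqrt(Hz)

0.3346 uV/sqrt(Hz)


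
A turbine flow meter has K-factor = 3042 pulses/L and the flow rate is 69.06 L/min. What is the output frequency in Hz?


Frequency = K * Q / 60 (converting L/min to L/s).
f = 3042 * 69.06 / 60
f = 210080.52 / 60
f = 3501.34 Hz

3501.34 Hz


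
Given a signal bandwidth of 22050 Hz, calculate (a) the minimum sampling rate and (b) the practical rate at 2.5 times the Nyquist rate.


By Nyquist theorem, fs_min = 2 * fmax.
fs_min = 2 * 22050 = 44100 Hz
Practical rate = 2.5 * fs_min = 2.5 * 44100 = 110250 Hz

fs_min = 44100 Hz, fs_practical = 110250 Hz


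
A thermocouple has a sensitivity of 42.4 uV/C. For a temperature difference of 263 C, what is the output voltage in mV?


The thermocouple output V = sensitivity * dT.
V = 42.4 uV/C * 263 C
V = 11151.2 uV
V = 11.151 mV

11.151 mV


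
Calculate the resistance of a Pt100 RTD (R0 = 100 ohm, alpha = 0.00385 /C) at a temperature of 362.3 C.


The RTD equation: Rt = R0 * (1 + alpha * T).
Rt = 100 * (1 + 0.00385 * 362.3)
Rt = 100 * (1 + 1.394855)
Rt = 100 * 2.394855
Rt = 239.486 ohm

239.486 ohm


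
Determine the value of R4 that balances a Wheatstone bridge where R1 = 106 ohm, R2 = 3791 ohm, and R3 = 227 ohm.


At balance: R1*R4 = R2*R3, so R4 = R2*R3/R1.
R4 = 3791 * 227 / 106
R4 = 860557 / 106
R4 = 8118.46 ohm

8118.46 ohm


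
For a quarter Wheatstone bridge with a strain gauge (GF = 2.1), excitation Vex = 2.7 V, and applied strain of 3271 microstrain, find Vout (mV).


Quarter bridge output: Vout = (GF * epsilon * Vex) / 4.
Vout = (2.1 * 3271e-6 * 2.7) / 4
Vout = 0.01854657 / 4 V
Vout = 0.00463664 V = 4.6366 mV

4.6366 mV


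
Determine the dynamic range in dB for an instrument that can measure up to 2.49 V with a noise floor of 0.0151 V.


Dynamic range = 20 * log10(Vmax / Vnoise).
DR = 20 * log10(2.49 / 0.0151)
DR = 20 * log10(164.9)
DR = 44.34 dB

44.34 dB


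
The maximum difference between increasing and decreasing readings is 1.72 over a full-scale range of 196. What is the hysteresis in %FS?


Hysteresis = (max difference / full scale) * 100%.
H = (1.72 / 196) * 100
H = 0.878 %FS

0.878 %FS


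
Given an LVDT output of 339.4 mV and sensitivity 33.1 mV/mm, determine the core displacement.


Displacement = Vout / sensitivity.
d = 339.4 / 33.1
d = 10.254 mm

10.254 mm


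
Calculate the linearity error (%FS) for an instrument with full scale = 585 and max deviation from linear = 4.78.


Linearity error = (max deviation / full scale) * 100%.
Linearity = (4.78 / 585) * 100
Linearity = 0.817 %FS

0.817 %FS


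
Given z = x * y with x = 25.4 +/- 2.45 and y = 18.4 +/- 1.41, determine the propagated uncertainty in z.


For a product z = x*y, the relative uncertainty is:
uz/z = sqrt((ux/x)^2 + (uy/y)^2)
Relative uncertainties: ux/x = 2.45/25.4 = 0.096457
uy/y = 1.41/18.4 = 0.07663
z = 25.4 * 18.4 = 467.4
uz = 467.4 * sqrt(0.096457^2 + 0.07663^2) = 57.575

57.575


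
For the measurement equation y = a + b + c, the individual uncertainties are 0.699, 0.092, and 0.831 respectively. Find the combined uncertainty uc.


For a sum of independent quantities, uc = sqrt(u1^2 + u2^2 + u3^2).
uc = sqrt(0.699^2 + 0.092^2 + 0.831^2)
uc = sqrt(0.488601 + 0.008464 + 0.690561)
uc = 1.0898

1.0898


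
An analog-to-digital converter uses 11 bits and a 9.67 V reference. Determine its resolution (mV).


The resolution (LSB) of an ADC is Vref / 2^n.
LSB = 9.67 / 2^11
LSB = 9.67 / 2048
LSB = 0.00472168 V = 4.72167969 mV

4.72167969 mV


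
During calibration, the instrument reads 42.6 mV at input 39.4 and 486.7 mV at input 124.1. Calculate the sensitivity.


Sensitivity = (y2 - y1) / (x2 - x1).
S = (486.7 - 42.6) / (124.1 - 39.4)
S = 444.1 / 84.7
S = 5.2432 mV/unit

5.2432 mV/unit


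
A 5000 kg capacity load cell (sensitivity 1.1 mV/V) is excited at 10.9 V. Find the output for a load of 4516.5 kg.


Vout = rated_output * Vex * (load / capacity).
Vout = 1.1 * 10.9 * (4516.5 / 5000)
Vout = 1.1 * 10.9 * 0.9033
Vout = 10.831 mV

10.831 mV


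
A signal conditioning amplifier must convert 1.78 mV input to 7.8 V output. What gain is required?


Gain = Vout / Vin (converting to same units).
G = 7.8 V / 1.78 mV
G = 7800.0 mV / 1.78 mV
G = 4382.02

4382.02


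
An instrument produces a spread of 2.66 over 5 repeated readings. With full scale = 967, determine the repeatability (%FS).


Repeatability = (spread / full scale) * 100%.
R = (2.66 / 967) * 100
R = 0.275 %FS

0.275 %FS


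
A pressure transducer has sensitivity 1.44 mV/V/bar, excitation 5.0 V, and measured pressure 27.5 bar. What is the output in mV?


Output = sensitivity * Vex * P.
Vout = 1.44 * 5.0 * 27.5
Vout = 7.2 * 27.5
Vout = 198.0 mV

198.0 mV


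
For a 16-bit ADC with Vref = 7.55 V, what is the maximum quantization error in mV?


The maximum quantization error is +/- LSB/2.
LSB = Vref / 2^n = 7.55 / 65536 = 0.0001152 V
Max error = LSB / 2 = 0.0001152 / 2 = 5.76e-05 V
Max error = 0.0576 mV

0.0576 mV


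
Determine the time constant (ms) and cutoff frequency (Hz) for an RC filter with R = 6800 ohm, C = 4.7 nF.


Time constant: tau = R * C.
tau = 6800 * 4.70e-09 = 3.196e-05 s
tau = 0.032 ms
Cutoff frequency: fc = 1 / (2*pi*R*C).
fc = 1 / (2*pi*3.196e-05) = 4979.82 Hz

tau = 0.032 ms, fc = 4979.82 Hz


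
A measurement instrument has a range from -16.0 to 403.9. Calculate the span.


Span = upper range - lower range.
Span = 403.9 - (-16.0)
Span = 419.9

419.9


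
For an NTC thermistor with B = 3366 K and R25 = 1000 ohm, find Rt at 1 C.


NTC thermistor equation: Rt = R25 * exp(B * (1/T - 1/T25)).
T in Kelvin: 274.15 K, T25 = 298.15 K
1/T - 1/T25 = 1/274.15 - 1/298.15 = 0.00029362
B * (1/T - 1/T25) = 3366 * 0.00029362 = 0.9883
Rt = 1000 * exp(0.9883) = 2686.7 ohm

2686.7 ohm


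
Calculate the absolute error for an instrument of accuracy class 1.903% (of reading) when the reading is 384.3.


Absolute error = (accuracy% / 100) * reading.
Error = (1.903 / 100) * 384.3
Error = 0.01903 * 384.3
Error = 7.3132

7.3132


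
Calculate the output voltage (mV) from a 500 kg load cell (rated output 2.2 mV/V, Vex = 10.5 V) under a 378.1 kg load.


Vout = rated_output * Vex * (load / capacity).
Vout = 2.2 * 10.5 * (378.1 / 500)
Vout = 2.2 * 10.5 * 0.7562
Vout = 17.468 mV

17.468 mV


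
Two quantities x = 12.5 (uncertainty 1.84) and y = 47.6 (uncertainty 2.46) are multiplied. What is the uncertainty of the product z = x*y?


For a product z = x*y, the relative uncertainty is:
uz/z = sqrt((ux/x)^2 + (uy/y)^2)
Relative uncertainties: ux/x = 1.84/12.5 = 0.1472
uy/y = 2.46/47.6 = 0.051681
z = 12.5 * 47.6 = 595.0
uz = 595.0 * sqrt(0.1472^2 + 0.051681^2) = 92.825

92.825


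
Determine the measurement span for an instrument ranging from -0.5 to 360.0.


Span = upper range - lower range.
Span = 360.0 - (-0.5)
Span = 360.5

360.5


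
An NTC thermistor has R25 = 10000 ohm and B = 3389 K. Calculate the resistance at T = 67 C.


NTC thermistor equation: Rt = R25 * exp(B * (1/T - 1/T25)).
T in Kelvin: 340.15 K, T25 = 298.15 K
1/T - 1/T25 = 1/340.15 - 1/298.15 = -0.00041414
B * (1/T - 1/T25) = 3389 * -0.00041414 = -1.4035
Rt = 10000 * exp(-1.4035) = 2457.3 ohm

2457.3 ohm


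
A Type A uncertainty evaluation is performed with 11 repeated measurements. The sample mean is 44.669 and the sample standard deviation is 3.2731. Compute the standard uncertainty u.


The standard uncertainty for Type A evaluation is u = s / sqrt(n).
u = 3.2731 / sqrt(11)
u = 3.2731 / 3.3166
u = 0.9869

0.9869


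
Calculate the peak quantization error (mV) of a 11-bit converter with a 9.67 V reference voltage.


The maximum quantization error is +/- LSB/2.
LSB = Vref / 2^n = 9.67 / 2048 = 0.00472168 V
Max error = LSB / 2 = 0.00472168 / 2 = 0.00236084 V
Max error = 2.3608 mV

2.3608 mV


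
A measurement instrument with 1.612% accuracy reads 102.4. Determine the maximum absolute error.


Absolute error = (accuracy% / 100) * reading.
Error = (1.612 / 100) * 102.4
Error = 0.01612 * 102.4
Error = 1.6507

1.6507


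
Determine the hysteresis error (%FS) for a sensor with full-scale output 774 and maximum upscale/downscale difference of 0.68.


Hysteresis = (max difference / full scale) * 100%.
H = (0.68 / 774) * 100
H = 0.088 %FS

0.088 %FS


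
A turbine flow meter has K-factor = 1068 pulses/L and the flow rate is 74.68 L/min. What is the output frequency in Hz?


Frequency = K * Q / 60 (converting L/min to L/s).
f = 1068 * 74.68 / 60
f = 79758.24 / 60
f = 1329.3 Hz

1329.3 Hz


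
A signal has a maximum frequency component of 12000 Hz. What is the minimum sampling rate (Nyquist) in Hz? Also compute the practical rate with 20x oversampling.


By Nyquist theorem, fs_min = 2 * fmax.
fs_min = 2 * 12000 = 24000 Hz
Practical rate = 20 * fs_min = 20 * 24000 = 480000 Hz

fs_min = 24000 Hz, fs_practical = 480000 Hz


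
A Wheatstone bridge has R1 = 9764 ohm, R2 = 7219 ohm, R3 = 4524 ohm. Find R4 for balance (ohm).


At balance: R1*R4 = R2*R3, so R4 = R2*R3/R1.
R4 = 7219 * 4524 / 9764
R4 = 32658756 / 9764
R4 = 3344.81 ohm

3344.81 ohm


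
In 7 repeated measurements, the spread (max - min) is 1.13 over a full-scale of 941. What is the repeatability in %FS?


Repeatability = (spread / full scale) * 100%.
R = (1.13 / 941) * 100
R = 0.12 %FS

0.12 %FS


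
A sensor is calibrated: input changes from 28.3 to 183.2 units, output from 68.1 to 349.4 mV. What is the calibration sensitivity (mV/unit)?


Sensitivity = (y2 - y1) / (x2 - x1).
S = (349.4 - 68.1) / (183.2 - 28.3)
S = 281.3 / 154.9
S = 1.816 mV/unit

1.816 mV/unit


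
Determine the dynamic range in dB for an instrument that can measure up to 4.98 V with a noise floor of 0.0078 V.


Dynamic range = 20 * log10(Vmax / Vnoise).
DR = 20 * log10(4.98 / 0.0078)
DR = 20 * log10(638.46)
DR = 56.1 dB

56.1 dB


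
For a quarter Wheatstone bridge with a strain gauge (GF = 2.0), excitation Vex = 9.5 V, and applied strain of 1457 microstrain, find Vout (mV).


Quarter bridge output: Vout = (GF * epsilon * Vex) / 4.
Vout = (2.0 * 1457e-6 * 9.5) / 4
Vout = 0.027683 / 4 V
Vout = 0.00692075 V = 6.9207 mV

6.9207 mV


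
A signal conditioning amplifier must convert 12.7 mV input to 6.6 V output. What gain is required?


Gain = Vout / Vin (converting to same units).
G = 6.6 V / 12.7 mV
G = 6600.0 mV / 12.7 mV
G = 519.69

519.69


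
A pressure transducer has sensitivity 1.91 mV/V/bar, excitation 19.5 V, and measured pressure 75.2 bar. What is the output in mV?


Output = sensitivity * Vex * P.
Vout = 1.91 * 19.5 * 75.2
Vout = 37.245 * 75.2
Vout = 2800.82 mV

2800.82 mV


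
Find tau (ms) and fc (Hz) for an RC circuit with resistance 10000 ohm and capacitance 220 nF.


Time constant: tau = R * C.
tau = 10000 * 2.20e-07 = 0.0022 s
tau = 2.2 ms
Cutoff frequency: fc = 1 / (2*pi*R*C).
fc = 1 / (2*pi*0.0022) = 72.34 Hz

tau = 2.2 ms, fc = 72.34 Hz


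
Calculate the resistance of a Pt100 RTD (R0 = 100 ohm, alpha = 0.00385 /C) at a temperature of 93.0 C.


The RTD equation: Rt = R0 * (1 + alpha * T).
Rt = 100 * (1 + 0.00385 * 93.0)
Rt = 100 * (1 + 0.35805)
Rt = 100 * 1.35805
Rt = 135.805 ohm

135.805 ohm


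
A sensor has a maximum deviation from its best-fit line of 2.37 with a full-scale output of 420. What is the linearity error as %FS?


Linearity error = (max deviation / full scale) * 100%.
Linearity = (2.37 / 420) * 100
Linearity = 0.564 %FS

0.564 %FS


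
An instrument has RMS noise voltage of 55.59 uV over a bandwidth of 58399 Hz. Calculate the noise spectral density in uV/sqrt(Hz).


Noise spectral density = Vrms / sqrt(BW).
NSD = 55.59 / sqrt(58399)
NSD = 55.59 / 241.6589
NSD = 0.23 uV/sqrt(Hz)

0.23 uV/sqrt(Hz)


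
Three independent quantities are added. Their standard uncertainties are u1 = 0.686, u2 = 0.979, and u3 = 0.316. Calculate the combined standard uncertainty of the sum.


For a sum of independent quantities, uc = sqrt(u1^2 + u2^2 + u3^2).
uc = sqrt(0.686^2 + 0.979^2 + 0.316^2)
uc = sqrt(0.470596 + 0.958441 + 0.099856)
uc = 1.2365

1.2365


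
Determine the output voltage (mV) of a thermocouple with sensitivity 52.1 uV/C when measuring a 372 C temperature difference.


The thermocouple output V = sensitivity * dT.
V = 52.1 uV/C * 372 C
V = 19381.2 uV
V = 19.381 mV

19.381 mV


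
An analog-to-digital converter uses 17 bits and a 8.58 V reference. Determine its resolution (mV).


The resolution (LSB) of an ADC is Vref / 2^n.
LSB = 8.58 / 2^17
LSB = 8.58 / 131072
LSB = 6.546e-05 V = 0.06546021 mV

0.06546021 mV


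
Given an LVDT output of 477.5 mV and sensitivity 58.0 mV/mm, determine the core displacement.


Displacement = Vout / sensitivity.
d = 477.5 / 58.0
d = 8.233 mm

8.233 mm


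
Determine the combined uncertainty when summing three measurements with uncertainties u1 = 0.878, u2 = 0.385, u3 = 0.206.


For a sum of independent quantities, uc = sqrt(u1^2 + u2^2 + u3^2).
uc = sqrt(0.878^2 + 0.385^2 + 0.206^2)
uc = sqrt(0.770884 + 0.148225 + 0.042436)
uc = 0.9806

0.9806


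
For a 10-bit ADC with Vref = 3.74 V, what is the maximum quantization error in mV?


The maximum quantization error is +/- LSB/2.
LSB = Vref / 2^n = 3.74 / 1024 = 0.00365234 V
Max error = LSB / 2 = 0.00365234 / 2 = 0.00182617 V
Max error = 1.8262 mV

1.8262 mV


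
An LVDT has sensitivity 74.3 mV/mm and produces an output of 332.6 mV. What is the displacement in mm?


Displacement = Vout / sensitivity.
d = 332.6 / 74.3
d = 4.476 mm

4.476 mm


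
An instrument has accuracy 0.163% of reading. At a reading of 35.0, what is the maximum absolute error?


Absolute error = (accuracy% / 100) * reading.
Error = (0.163 / 100) * 35.0
Error = 0.00163 * 35.0
Error = 0.0571

0.0571


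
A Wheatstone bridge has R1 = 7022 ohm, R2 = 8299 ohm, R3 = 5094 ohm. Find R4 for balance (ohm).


At balance: R1*R4 = R2*R3, so R4 = R2*R3/R1.
R4 = 8299 * 5094 / 7022
R4 = 42275106 / 7022
R4 = 6020.38 ohm

6020.38 ohm


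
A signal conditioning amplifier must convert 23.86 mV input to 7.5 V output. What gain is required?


Gain = Vout / Vin (converting to same units).
G = 7.5 V / 23.86 mV
G = 7500.0 mV / 23.86 mV
G = 314.33

314.33


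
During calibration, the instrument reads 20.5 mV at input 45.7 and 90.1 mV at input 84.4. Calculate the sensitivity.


Sensitivity = (y2 - y1) / (x2 - x1).
S = (90.1 - 20.5) / (84.4 - 45.7)
S = 69.6 / 38.7
S = 1.7984 mV/unit

1.7984 mV/unit


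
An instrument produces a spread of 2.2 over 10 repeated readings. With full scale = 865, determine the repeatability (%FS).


Repeatability = (spread / full scale) * 100%.
R = (2.2 / 865) * 100
R = 0.254 %FS

0.254 %FS


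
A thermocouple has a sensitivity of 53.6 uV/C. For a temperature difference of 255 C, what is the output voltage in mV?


The thermocouple output V = sensitivity * dT.
V = 53.6 uV/C * 255 C
V = 13668.0 uV
V = 13.668 mV

13.668 mV


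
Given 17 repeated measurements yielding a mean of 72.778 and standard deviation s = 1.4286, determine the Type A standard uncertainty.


The standard uncertainty for Type A evaluation is u = s / sqrt(n).
u = 1.4286 / sqrt(17)
u = 1.4286 / 4.1231
u = 0.3465

0.3465


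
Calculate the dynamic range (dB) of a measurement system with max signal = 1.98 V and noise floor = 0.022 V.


Dynamic range = 20 * log10(Vmax / Vnoise).
DR = 20 * log10(1.98 / 0.022)
DR = 20 * log10(90.0)
DR = 39.08 dB

39.08 dB


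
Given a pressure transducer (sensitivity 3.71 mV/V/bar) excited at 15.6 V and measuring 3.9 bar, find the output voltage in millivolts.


Output = sensitivity * Vex * P.
Vout = 3.71 * 15.6 * 3.9
Vout = 57.876 * 3.9
Vout = 225.72 mV

225.72 mV


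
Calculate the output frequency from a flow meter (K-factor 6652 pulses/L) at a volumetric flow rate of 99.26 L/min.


Frequency = K * Q / 60 (converting L/min to L/s).
f = 6652 * 99.26 / 60
f = 660277.52 / 60
f = 11004.63 Hz

11004.63 Hz


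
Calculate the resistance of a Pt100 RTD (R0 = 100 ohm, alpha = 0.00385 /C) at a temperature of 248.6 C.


The RTD equation: Rt = R0 * (1 + alpha * T).
Rt = 100 * (1 + 0.00385 * 248.6)
Rt = 100 * (1 + 0.95711)
Rt = 100 * 1.95711
Rt = 195.711 ohm

195.711 ohm


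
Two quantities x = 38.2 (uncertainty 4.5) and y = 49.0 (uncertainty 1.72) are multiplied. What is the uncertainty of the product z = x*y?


For a product z = x*y, the relative uncertainty is:
uz/z = sqrt((ux/x)^2 + (uy/y)^2)
Relative uncertainties: ux/x = 4.5/38.2 = 0.117801
uy/y = 1.72/49.0 = 0.035102
z = 38.2 * 49.0 = 1871.8
uz = 1871.8 * sqrt(0.117801^2 + 0.035102^2) = 230.081

230.081


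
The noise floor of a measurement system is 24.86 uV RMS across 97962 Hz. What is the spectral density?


Noise spectral density = Vrms / sqrt(BW).
NSD = 24.86 / sqrt(97962)
NSD = 24.86 / 312.9888
NSD = 0.0794 uV/sqrt(Hz)

0.0794 uV/sqrt(Hz)


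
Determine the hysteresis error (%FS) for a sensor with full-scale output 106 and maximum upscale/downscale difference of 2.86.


Hysteresis = (max difference / full scale) * 100%.
H = (2.86 / 106) * 100
H = 2.698 %FS

2.698 %FS


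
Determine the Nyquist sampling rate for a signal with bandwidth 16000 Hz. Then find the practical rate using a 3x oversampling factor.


By Nyquist theorem, fs_min = 2 * fmax.
fs_min = 2 * 16000 = 32000 Hz
Practical rate = 3 * fs_min = 3 * 32000 = 96000 Hz

fs_min = 32000 Hz, fs_practical = 96000 Hz


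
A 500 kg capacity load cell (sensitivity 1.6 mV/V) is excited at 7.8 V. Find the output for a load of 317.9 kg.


Vout = rated_output * Vex * (load / capacity).
Vout = 1.6 * 7.8 * (317.9 / 500)
Vout = 1.6 * 7.8 * 0.6358
Vout = 7.935 mV

7.935 mV


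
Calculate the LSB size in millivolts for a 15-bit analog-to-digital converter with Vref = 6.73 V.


The resolution (LSB) of an ADC is Vref / 2^n.
LSB = 6.73 / 2^15
LSB = 6.73 / 32768
LSB = 0.00020538 V = 0.2053833 mV

0.2053833 mV


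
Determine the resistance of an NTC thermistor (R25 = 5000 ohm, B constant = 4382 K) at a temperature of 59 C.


NTC thermistor equation: Rt = R25 * exp(B * (1/T - 1/T25)).
T in Kelvin: 332.15 K, T25 = 298.15 K
1/T - 1/T25 = 1/332.15 - 1/298.15 = -0.00034333
B * (1/T - 1/T25) = 4382 * -0.00034333 = -1.5045
Rt = 5000 * exp(-1.5045) = 1110.7 ohm

1110.7 ohm


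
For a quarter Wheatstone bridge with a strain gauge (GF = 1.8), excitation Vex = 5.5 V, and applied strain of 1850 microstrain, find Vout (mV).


Quarter bridge output: Vout = (GF * epsilon * Vex) / 4.
Vout = (1.8 * 1850e-6 * 5.5) / 4
Vout = 0.018315 / 4 V
Vout = 0.00457875 V = 4.5788 mV

4.5788 mV


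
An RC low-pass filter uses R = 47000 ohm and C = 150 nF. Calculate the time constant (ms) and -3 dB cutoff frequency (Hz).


Time constant: tau = R * C.
tau = 47000 * 1.50e-07 = 0.00705 s
tau = 7.05 ms
Cutoff frequency: fc = 1 / (2*pi*R*C).
fc = 1 / (2*pi*0.00705) = 22.58 Hz

tau = 7.05 ms, fc = 22.58 Hz


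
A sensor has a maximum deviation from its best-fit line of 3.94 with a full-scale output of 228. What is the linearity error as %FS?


Linearity error = (max deviation / full scale) * 100%.
Linearity = (3.94 / 228) * 100
Linearity = 1.728 %FS

1.728 %FS


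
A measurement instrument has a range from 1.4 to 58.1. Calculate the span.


Span = upper range - lower range.
Span = 58.1 - (1.4)
Span = 56.7

56.7


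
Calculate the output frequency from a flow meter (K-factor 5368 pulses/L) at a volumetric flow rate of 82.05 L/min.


Frequency = K * Q / 60 (converting L/min to L/s).
f = 5368 * 82.05 / 60
f = 440444.4 / 60
f = 7340.74 Hz

7340.74 Hz


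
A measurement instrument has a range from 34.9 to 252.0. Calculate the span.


Span = upper range - lower range.
Span = 252.0 - (34.9)
Span = 217.1

217.1


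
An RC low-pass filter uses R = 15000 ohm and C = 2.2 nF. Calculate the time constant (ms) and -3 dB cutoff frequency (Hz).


Time constant: tau = R * C.
tau = 15000 * 2.20e-09 = 3.3e-05 s
tau = 0.033 ms
Cutoff frequency: fc = 1 / (2*pi*R*C).
fc = 1 / (2*pi*3.3e-05) = 4822.88 Hz

tau = 0.033 ms, fc = 4822.88 Hz


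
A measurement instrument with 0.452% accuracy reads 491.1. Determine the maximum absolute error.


Absolute error = (accuracy% / 100) * reading.
Error = (0.452 / 100) * 491.1
Error = 0.00452 * 491.1
Error = 2.2198

2.2198


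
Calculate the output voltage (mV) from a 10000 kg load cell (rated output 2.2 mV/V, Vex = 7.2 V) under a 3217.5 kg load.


Vout = rated_output * Vex * (load / capacity).
Vout = 2.2 * 7.2 * (3217.5 / 10000)
Vout = 2.2 * 7.2 * 0.32175
Vout = 5.097 mV

5.097 mV


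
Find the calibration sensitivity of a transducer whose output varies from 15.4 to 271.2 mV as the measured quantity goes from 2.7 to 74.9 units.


Sensitivity = (y2 - y1) / (x2 - x1).
S = (271.2 - 15.4) / (74.9 - 2.7)
S = 255.8 / 72.2
S = 3.5429 mV/unit

3.5429 mV/unit


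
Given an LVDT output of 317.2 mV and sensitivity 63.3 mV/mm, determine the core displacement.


Displacement = Vout / sensitivity.
d = 317.2 / 63.3
d = 5.011 mm

5.011 mm


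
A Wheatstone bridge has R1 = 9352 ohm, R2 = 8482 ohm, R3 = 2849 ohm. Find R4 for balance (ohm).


At balance: R1*R4 = R2*R3, so R4 = R2*R3/R1.
R4 = 8482 * 2849 / 9352
R4 = 24165218 / 9352
R4 = 2583.96 ohm

2583.96 ohm


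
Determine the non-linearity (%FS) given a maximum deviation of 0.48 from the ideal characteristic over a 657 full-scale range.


Linearity error = (max deviation / full scale) * 100%.
Linearity = (0.48 / 657) * 100
Linearity = 0.073 %FS

0.073 %FS


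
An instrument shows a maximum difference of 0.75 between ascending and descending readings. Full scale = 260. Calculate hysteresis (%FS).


Hysteresis = (max difference / full scale) * 100%.
H = (0.75 / 260) * 100
H = 0.288 %FS

0.288 %FS


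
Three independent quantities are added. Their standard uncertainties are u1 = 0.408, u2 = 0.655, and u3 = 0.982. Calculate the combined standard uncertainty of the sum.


For a sum of independent quantities, uc = sqrt(u1^2 + u2^2 + u3^2).
uc = sqrt(0.408^2 + 0.655^2 + 0.982^2)
uc = sqrt(0.166464 + 0.429025 + 0.964324)
uc = 1.2489

1.2489


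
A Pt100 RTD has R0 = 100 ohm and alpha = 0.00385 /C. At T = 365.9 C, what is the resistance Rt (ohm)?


The RTD equation: Rt = R0 * (1 + alpha * T).
Rt = 100 * (1 + 0.00385 * 365.9)
Rt = 100 * (1 + 1.408715)
Rt = 100 * 2.408715
Rt = 240.871 ohm

240.871 ohm


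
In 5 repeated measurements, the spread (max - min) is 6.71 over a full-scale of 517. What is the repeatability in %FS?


Repeatability = (spread / full scale) * 100%.
R = (6.71 / 517) * 100
R = 1.298 %FS

1.298 %FS


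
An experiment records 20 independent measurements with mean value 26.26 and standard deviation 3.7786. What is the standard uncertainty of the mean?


The standard uncertainty for Type A evaluation is u = s / sqrt(n).
u = 3.7786 / sqrt(20)
u = 3.7786 / 4.4721
u = 0.8449

0.8449


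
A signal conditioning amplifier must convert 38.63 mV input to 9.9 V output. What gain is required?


Gain = Vout / Vin (converting to same units).
G = 9.9 V / 38.63 mV
G = 9900.0 mV / 38.63 mV
G = 256.28

256.28


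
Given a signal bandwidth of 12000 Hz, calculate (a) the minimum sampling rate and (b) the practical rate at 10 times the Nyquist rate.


By Nyquist theorem, fs_min = 2 * fmax.
fs_min = 2 * 12000 = 24000 Hz
Practical rate = 10 * fs_min = 10 * 24000 = 240000 Hz

fs_min = 24000 Hz, fs_practical = 240000 Hz


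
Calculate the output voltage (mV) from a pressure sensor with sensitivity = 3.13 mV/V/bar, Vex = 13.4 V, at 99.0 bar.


Output = sensitivity * Vex * P.
Vout = 3.13 * 13.4 * 99.0
Vout = 41.942 * 99.0
Vout = 4152.26 mV

4152.26 mV


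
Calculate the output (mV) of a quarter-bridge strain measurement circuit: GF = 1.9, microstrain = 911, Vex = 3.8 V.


Quarter bridge output: Vout = (GF * epsilon * Vex) / 4.
Vout = (1.9 * 911e-6 * 3.8) / 4
Vout = 0.00657742 / 4 V
Vout = 0.00164435 V = 1.6444 mV

1.6444 mV


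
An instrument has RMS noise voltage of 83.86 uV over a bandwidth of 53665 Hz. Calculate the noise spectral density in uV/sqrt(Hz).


Noise spectral density = Vrms / sqrt(BW).
NSD = 83.86 / sqrt(53665)
NSD = 83.86 / 231.6571
NSD = 0.362 uV/sqrt(Hz)

0.362 uV/sqrt(Hz)


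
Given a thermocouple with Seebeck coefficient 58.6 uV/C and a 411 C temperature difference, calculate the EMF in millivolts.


The thermocouple output V = sensitivity * dT.
V = 58.6 uV/C * 411 C
V = 24084.6 uV
V = 24.085 mV

24.085 mV


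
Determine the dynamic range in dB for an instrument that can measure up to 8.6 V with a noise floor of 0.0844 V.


Dynamic range = 20 * log10(Vmax / Vnoise).
DR = 20 * log10(8.6 / 0.0844)
DR = 20 * log10(101.9)
DR = 40.16 dB

40.16 dB


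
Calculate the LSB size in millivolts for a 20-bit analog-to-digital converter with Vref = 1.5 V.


The resolution (LSB) of an ADC is Vref / 2^n.
LSB = 1.5 / 2^20
LSB = 1.5 / 1048576
LSB = 1.43e-06 V = 0.00143051 mV

0.00143051 mV


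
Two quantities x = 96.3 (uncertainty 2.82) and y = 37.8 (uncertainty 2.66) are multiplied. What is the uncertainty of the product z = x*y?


For a product z = x*y, the relative uncertainty is:
uz/z = sqrt((ux/x)^2 + (uy/y)^2)
Relative uncertainties: ux/x = 2.82/96.3 = 0.029283
uy/y = 2.66/37.8 = 0.07037
z = 96.3 * 37.8 = 3640.1
uz = 3640.1 * sqrt(0.029283^2 + 0.07037^2) = 277.452

277.452


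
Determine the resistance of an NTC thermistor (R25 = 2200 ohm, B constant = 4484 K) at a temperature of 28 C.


NTC thermistor equation: Rt = R25 * exp(B * (1/T - 1/T25)).
T in Kelvin: 301.15 K, T25 = 298.15 K
1/T - 1/T25 = 1/301.15 - 1/298.15 = -3.341e-05
B * (1/T - 1/T25) = 4484 * -3.341e-05 = -0.1498
Rt = 2200 * exp(-0.1498) = 1893.9 ohm

1893.9 ohm


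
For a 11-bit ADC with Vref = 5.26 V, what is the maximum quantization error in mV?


The maximum quantization error is +/- LSB/2.
LSB = Vref / 2^n = 5.26 / 2048 = 0.00256836 V
Max error = LSB / 2 = 0.00256836 / 2 = 0.00128418 V
Max error = 1.2842 mV

1.2842 mV


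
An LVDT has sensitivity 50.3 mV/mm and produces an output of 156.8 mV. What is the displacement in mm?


Displacement = Vout / sensitivity.
d = 156.8 / 50.3
d = 3.117 mm

3.117 mm


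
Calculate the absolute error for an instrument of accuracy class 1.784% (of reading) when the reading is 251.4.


Absolute error = (accuracy% / 100) * reading.
Error = (1.784 / 100) * 251.4
Error = 0.01784 * 251.4
Error = 4.485

4.485


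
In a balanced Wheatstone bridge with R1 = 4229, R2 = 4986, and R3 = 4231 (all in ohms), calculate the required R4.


At balance: R1*R4 = R2*R3, so R4 = R2*R3/R1.
R4 = 4986 * 4231 / 4229
R4 = 21095766 / 4229
R4 = 4988.36 ohm

4988.36 ohm


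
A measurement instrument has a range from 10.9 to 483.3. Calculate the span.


Span = upper range - lower range.
Span = 483.3 - (10.9)
Span = 472.4

472.4


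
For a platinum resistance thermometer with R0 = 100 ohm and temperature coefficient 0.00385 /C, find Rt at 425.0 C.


The RTD equation: Rt = R0 * (1 + alpha * T).
Rt = 100 * (1 + 0.00385 * 425.0)
Rt = 100 * (1 + 1.63625)
Rt = 100 * 2.63625
Rt = 263.625 ohm

263.625 ohm


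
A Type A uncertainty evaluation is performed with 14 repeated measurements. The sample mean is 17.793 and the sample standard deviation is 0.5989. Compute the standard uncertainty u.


The standard uncertainty for Type A evaluation is u = s / sqrt(n).
u = 0.5989 / sqrt(14)
u = 0.5989 / 3.7417
u = 0.1601

0.1601


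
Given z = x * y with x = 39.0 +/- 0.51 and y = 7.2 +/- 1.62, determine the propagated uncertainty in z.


For a product z = x*y, the relative uncertainty is:
uz/z = sqrt((ux/x)^2 + (uy/y)^2)
Relative uncertainties: ux/x = 0.51/39.0 = 0.013077
uy/y = 1.62/7.2 = 0.225
z = 39.0 * 7.2 = 280.8
uz = 280.8 * sqrt(0.013077^2 + 0.225^2) = 63.287

63.287


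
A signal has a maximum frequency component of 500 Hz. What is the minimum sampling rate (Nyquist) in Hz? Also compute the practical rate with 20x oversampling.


By Nyquist theorem, fs_min = 2 * fmax.
fs_min = 2 * 500 = 1000 Hz
Practical rate = 20 * fs_min = 20 * 1000 = 20000 Hz

fs_min = 1000 Hz, fs_practical = 20000 Hz


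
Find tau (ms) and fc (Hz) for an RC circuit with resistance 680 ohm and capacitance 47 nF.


Time constant: tau = R * C.
tau = 680 * 4.70e-08 = 3.196e-05 s
tau = 0.032 ms
Cutoff frequency: fc = 1 / (2*pi*R*C).
fc = 1 / (2*pi*3.196e-05) = 4979.82 Hz

tau = 0.032 ms, fc = 4979.82 Hz


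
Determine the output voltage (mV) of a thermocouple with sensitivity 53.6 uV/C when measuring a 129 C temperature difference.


The thermocouple output V = sensitivity * dT.
V = 53.6 uV/C * 129 C
V = 6914.4 uV
V = 6.914 mV

6.914 mV


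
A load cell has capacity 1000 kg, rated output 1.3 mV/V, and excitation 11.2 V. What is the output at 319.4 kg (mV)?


Vout = rated_output * Vex * (load / capacity).
Vout = 1.3 * 11.2 * (319.4 / 1000)
Vout = 1.3 * 11.2 * 0.3194
Vout = 4.65 mV

4.65 mV


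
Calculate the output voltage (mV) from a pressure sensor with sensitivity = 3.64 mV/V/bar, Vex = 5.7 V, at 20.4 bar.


Output = sensitivity * Vex * P.
Vout = 3.64 * 5.7 * 20.4
Vout = 20.748 * 20.4
Vout = 423.26 mV

423.26 mV


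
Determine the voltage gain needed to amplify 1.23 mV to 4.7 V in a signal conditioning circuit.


Gain = Vout / Vin (converting to same units).
G = 4.7 V / 1.23 mV
G = 4700.0 mV / 1.23 mV
G = 3821.14

3821.14


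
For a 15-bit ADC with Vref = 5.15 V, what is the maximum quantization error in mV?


The maximum quantization error is +/- LSB/2.
LSB = Vref / 2^n = 5.15 / 32768 = 0.00015717 V
Max error = LSB / 2 = 0.00015717 / 2 = 7.858e-05 V
Max error = 0.0786 mV

0.0786 mV


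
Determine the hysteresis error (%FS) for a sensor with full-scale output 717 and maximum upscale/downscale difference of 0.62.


Hysteresis = (max difference / full scale) * 100%.
H = (0.62 / 717) * 100
H = 0.086 %FS

0.086 %FS


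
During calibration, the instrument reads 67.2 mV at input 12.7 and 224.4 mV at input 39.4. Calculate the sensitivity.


Sensitivity = (y2 - y1) / (x2 - x1).
S = (224.4 - 67.2) / (39.4 - 12.7)
S = 157.2 / 26.7
S = 5.8876 mV/unit

5.8876 mV/unit


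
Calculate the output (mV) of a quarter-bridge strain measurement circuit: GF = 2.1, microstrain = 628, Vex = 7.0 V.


Quarter bridge output: Vout = (GF * epsilon * Vex) / 4.
Vout = (2.1 * 628e-6 * 7.0) / 4
Vout = 0.0092316 / 4 V
Vout = 0.0023079 V = 2.3079 mV

2.3079 mV


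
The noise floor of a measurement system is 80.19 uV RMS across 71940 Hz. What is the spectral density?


Noise spectral density = Vrms / sqrt(BW).
NSD = 80.19 / sqrt(71940)
NSD = 80.19 / 268.2163
NSD = 0.299 uV/sqrt(Hz)

0.299 uV/sqrt(Hz)


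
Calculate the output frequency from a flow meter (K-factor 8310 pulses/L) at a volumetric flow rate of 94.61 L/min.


Frequency = K * Q / 60 (converting L/min to L/s).
f = 8310 * 94.61 / 60
f = 786209.1 / 60
f = 13103.48 Hz

13103.48 Hz


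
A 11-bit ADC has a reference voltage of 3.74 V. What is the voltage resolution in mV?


The resolution (LSB) of an ADC is Vref / 2^n.
LSB = 3.74 / 2^11
LSB = 3.74 / 2048
LSB = 0.00182617 V = 1.82617188 mV

1.82617188 mV


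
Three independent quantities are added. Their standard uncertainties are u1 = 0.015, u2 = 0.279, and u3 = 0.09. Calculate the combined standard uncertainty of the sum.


For a sum of independent quantities, uc = sqrt(u1^2 + u2^2 + u3^2).
uc = sqrt(0.015^2 + 0.279^2 + 0.09^2)
uc = sqrt(0.000225 + 0.077841 + 0.0081)
uc = 0.2935

0.2935


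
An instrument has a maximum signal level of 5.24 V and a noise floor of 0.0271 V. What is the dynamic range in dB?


Dynamic range = 20 * log10(Vmax / Vnoise).
DR = 20 * log10(5.24 / 0.0271)
DR = 20 * log10(193.36)
DR = 45.73 dB

45.73 dB


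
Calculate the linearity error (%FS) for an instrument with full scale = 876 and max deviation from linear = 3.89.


Linearity error = (max deviation / full scale) * 100%.
Linearity = (3.89 / 876) * 100
Linearity = 0.444 %FS

0.444 %FS


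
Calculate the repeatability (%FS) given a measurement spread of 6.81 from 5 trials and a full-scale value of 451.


Repeatability = (spread / full scale) * 100%.
R = (6.81 / 451) * 100
R = 1.51 %FS

1.51 %FS


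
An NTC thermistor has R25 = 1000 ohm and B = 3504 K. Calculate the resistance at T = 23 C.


NTC thermistor equation: Rt = R25 * exp(B * (1/T - 1/T25)).
T in Kelvin: 296.15 K, T25 = 298.15 K
1/T - 1/T25 = 1/296.15 - 1/298.15 = 2.265e-05
B * (1/T - 1/T25) = 3504 * 2.265e-05 = 0.0794
Rt = 1000 * exp(0.0794) = 1082.6 ohm

1082.6 ohm


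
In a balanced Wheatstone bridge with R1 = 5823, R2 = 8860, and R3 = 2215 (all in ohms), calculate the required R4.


At balance: R1*R4 = R2*R3, so R4 = R2*R3/R1.
R4 = 8860 * 2215 / 5823
R4 = 19624900 / 5823
R4 = 3370.24 ohm

3370.24 ohm


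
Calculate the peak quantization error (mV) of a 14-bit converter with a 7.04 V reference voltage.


The maximum quantization error is +/- LSB/2.
LSB = Vref / 2^n = 7.04 / 16384 = 0.00042969 V
Max error = LSB / 2 = 0.00042969 / 2 = 0.00021484 V
Max error = 0.2148 mV

0.2148 mV


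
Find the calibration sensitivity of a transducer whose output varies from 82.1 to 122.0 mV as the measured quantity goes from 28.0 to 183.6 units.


Sensitivity = (y2 - y1) / (x2 - x1).
S = (122.0 - 82.1) / (183.6 - 28.0)
S = 39.9 / 155.6
S = 0.2564 mV/unit

0.2564 mV/unit


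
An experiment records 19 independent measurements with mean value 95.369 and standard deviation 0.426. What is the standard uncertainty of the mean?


The standard uncertainty for Type A evaluation is u = s / sqrt(n).
u = 0.426 / sqrt(19)
u = 0.426 / 4.3589
u = 0.0977

0.0977


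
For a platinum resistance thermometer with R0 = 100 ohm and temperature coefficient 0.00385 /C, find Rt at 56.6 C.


The RTD equation: Rt = R0 * (1 + alpha * T).
Rt = 100 * (1 + 0.00385 * 56.6)
Rt = 100 * (1 + 0.21791)
Rt = 100 * 1.21791
Rt = 121.791 ohm

121.791 ohm


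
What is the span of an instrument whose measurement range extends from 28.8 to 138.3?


Span = upper range - lower range.
Span = 138.3 - (28.8)
Span = 109.5

109.5


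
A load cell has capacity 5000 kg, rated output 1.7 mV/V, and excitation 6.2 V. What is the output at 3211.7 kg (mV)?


Vout = rated_output * Vex * (load / capacity).
Vout = 1.7 * 6.2 * (3211.7 / 5000)
Vout = 1.7 * 6.2 * 0.64234
Vout = 6.77 mV

6.77 mV
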